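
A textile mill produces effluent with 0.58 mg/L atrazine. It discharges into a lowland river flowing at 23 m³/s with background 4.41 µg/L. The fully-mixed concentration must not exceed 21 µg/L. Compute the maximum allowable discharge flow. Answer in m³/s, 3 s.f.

0.683 m³/s

4.41 µg/L = 0.00441 mg/L.
21 µg/L = 0.021 mg/L.
Mass balance at complete mixing: C_std·(Q_w + Q_r) = Q_w·C_e + Q_r·C_b.
Rearranging, Q_w = Q_r·(C_std − C_b)/(C_e − C_std) = 23·(0.021 − 0.00441) / (0.58 − 0.021) = 0.6826 m³/s.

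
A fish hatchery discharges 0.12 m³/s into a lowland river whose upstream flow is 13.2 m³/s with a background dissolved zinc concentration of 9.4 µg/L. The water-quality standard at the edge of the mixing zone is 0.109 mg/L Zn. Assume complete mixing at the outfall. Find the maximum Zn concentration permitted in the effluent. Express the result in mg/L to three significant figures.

11.1 mg/L

9.4 µg/L = 0.0094 mg/L.
Mass balance: 0.109·13.32 = 0.12·Cₑ + 13.2·0.0094.
Cₑ = (1.452 − 0.1241) / 0.12 = 11.06 mg/L.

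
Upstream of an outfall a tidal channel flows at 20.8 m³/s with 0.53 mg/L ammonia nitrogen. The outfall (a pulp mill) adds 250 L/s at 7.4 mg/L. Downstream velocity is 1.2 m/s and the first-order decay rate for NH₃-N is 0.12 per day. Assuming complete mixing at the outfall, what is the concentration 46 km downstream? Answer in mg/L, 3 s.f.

250 L/s = 0.25 m³/s.
After complete mixing, C₀ = (0.25·7.4 + 20.8·0.53) / 21.05 = 0.6116 mg/L.
Travel time t = 4.6e+04 m / 1.2 m/s = 3.833e+04 s = 0.4437 d.
C = 0.6116·exp(−0.12·0.4437) = 0.6116·0.9482 = 0.5799 mg/L.

0.580 mg/L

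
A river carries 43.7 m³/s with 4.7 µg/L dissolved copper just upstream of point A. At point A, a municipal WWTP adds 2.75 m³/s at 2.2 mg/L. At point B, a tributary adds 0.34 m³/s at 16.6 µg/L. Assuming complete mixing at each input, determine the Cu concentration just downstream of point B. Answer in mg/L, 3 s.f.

4.7 µg/L = 0.0047 mg/L.
After input A: C = (43.7·0.0047 + 2.75·2.2) / 46.45 = 0.1347 mg/L.
16.6 µg/L = 0.0166 mg/L.
After input B: C = (46.45·0.1347 + 0.34·0.0166) / 46.79 = 0.1338 mg/L.

0.134 mg/L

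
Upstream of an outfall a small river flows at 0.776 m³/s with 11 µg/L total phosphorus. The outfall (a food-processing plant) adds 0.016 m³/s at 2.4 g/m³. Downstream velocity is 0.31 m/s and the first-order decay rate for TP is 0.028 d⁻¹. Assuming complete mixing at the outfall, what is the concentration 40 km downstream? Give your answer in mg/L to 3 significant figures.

11 µg/L = 0.011 mg/L.
After complete mixing, C₀ = (0.016·2.4 + 0.776·0.011) / 0.792 = 0.05926 mg/L.
Travel time t = 4e+04 m / 0.31 m/s = 1.29e+05 s = 1.493 d.
C = 0.05926·exp(−0.028·1.493) = 0.05926·0.959 = 0.05684 mg/L.

0.0568 mg/L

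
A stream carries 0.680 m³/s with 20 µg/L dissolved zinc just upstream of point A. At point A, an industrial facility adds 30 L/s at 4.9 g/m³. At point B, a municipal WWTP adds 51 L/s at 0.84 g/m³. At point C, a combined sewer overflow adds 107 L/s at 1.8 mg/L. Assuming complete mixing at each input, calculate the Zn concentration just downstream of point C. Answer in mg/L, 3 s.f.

0.456 mg/L

20 µg/L = 0.02 mg/L.
30 L/s = 0.03 m³/s.
After input A: C = (0.68·0.02 + 0.03·4.9) / 0.71 = 0.2262 mg/L.
51 L/s = 0.051 m³/s.
After input B: C = (0.71·0.2262 + 0.051·0.84) / 0.761 = 0.2673 mg/L.
107 L/s = 0.107 m³/s.
After input C: C = (0.761·0.2673 + 0.107·1.8) / 0.868 = 0.4563 mg/L.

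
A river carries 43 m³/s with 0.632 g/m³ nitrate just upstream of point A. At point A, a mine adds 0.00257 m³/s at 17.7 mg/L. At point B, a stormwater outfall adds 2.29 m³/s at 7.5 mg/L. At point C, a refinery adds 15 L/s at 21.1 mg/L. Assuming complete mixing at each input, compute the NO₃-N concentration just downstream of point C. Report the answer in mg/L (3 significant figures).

0.987 mg/L

After input A: C = (43·0.632 + 0.00257·17.7) / 43 = 0.633 mg/L.
After input B: C = (43·0.633 + 2.29·7.5) / 45.29 = 0.9802 mg/L.
15 L/s = 0.015 m³/s.
After input C: C = (45.29·0.9802 + 0.015·21.1) / 45.31 = 0.9869 mg/L.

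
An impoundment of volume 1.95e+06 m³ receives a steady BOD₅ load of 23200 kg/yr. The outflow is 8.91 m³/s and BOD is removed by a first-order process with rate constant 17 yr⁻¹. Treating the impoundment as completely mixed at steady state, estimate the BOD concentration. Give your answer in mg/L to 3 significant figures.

Outflow Q = 8.91 m³/s × 3.156e+07 s/yr = 2.812e+08 m³/yr.
Steady-state CSTR mass balance: W = Q·C + k·V·C, so C = W/(Q + kV).
Q + kV = 2.812e+08 + 17·1.95e+06 = 3.143e+08 m³/yr.
C = 23200/3.143e+08 = 7.381e-05 kg/m³ = 0.07381 mg/L.

0.0738 mg/L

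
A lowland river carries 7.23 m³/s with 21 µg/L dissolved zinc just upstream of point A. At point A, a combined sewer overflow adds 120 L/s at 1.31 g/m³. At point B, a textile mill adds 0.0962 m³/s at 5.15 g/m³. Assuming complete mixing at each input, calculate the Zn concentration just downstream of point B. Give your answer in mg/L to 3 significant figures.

0.108 mg/L

21 µg/L = 0.021 mg/L.
120 L/s = 0.12 m³/s.
After input A: C = (7.23·0.021 + 0.12·1.31) / 7.35 = 0.04204 mg/L.
After input B: C = (7.35·0.04204 + 0.0962·5.15) / 7.446 = 0.108 mg/L.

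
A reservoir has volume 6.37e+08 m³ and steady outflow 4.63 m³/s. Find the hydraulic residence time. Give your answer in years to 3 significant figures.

Q = 4.63 m³/s × 3.156e+07 s/yr = 1.461e+08 m³/yr.
Hydraulic residence time τ = V/Q = 6.37e+08/1.461e+08 = 4.36 yr.

4.36 yr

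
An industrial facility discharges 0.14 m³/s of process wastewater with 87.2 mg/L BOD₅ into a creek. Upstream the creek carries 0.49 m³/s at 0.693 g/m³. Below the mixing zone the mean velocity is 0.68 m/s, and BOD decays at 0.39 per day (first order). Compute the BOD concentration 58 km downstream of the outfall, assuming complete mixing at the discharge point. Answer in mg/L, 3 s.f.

13.6 mg/L

After complete mixing, C₀ = (0.14·87.2 + 0.49·0.693) / 0.63 = 19.92 mg/L.
Travel time t = 5.8e+04 m / 0.68 m/s = 8.529e+04 s = 0.9872 d.
C = 19.92·exp(−0.39·0.9872) = 19.92·0.6804 = 13.55 mg/L.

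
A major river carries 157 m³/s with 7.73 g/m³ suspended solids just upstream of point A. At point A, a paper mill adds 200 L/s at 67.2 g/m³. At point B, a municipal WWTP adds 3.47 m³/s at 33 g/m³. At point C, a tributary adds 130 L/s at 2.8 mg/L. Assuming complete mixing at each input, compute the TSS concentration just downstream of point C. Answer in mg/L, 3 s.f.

200 L/s = 0.2 m³/s.
After input A: C = (157·7.73 + 0.2·67.2) / 157.2 = 7.806 mg/L.
After input B: C = (157.2·7.806 + 3.47·33) / 160.7 = 8.35 mg/L.
130 L/s = 0.13 m³/s.
After input C: C = (160.7·8.35 + 0.13·2.8) / 160.8 = 8.345 mg/L.

8.35 mg/L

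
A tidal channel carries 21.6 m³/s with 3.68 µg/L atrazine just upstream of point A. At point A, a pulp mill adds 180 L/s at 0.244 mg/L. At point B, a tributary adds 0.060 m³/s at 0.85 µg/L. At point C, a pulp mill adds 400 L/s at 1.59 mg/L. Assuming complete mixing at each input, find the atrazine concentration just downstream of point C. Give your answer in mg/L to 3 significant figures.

0.0341 mg/L

3.68 µg/L = 0.00368 mg/L.
180 L/s = 0.18 m³/s.
After input A: C = (21.6·0.00368 + 0.18·0.244) / 21.78 = 0.005666 mg/L.
0.85 µg/L = 0.00085 mg/L.
After input B: C = (21.78·0.005666 + 0.06·0.00085) / 21.84 = 0.005653 mg/L.
400 L/s = 0.4 m³/s.
After input C: C = (21.84·0.005653 + 0.4·1.59) / 22.24 = 0.03415 mg/L.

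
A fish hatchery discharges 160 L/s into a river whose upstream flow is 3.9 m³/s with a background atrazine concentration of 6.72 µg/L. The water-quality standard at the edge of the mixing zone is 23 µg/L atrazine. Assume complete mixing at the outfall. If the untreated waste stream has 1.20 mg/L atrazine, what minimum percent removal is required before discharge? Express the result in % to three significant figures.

65.0 %

160 L/s = 0.16 m³/s.
6.72 µg/L = 0.00672 mg/L.
23 µg/L = 0.023 mg/L.
Mass balance: 0.023·4.06 = 0.16·Cₑ + 3.9·0.00672.
Cₑ = (0.09338 − 0.02621) / 0.16 = 0.4198 mg/L.
Required removal = 1 − 0.4198/1.20 = 65.01 %.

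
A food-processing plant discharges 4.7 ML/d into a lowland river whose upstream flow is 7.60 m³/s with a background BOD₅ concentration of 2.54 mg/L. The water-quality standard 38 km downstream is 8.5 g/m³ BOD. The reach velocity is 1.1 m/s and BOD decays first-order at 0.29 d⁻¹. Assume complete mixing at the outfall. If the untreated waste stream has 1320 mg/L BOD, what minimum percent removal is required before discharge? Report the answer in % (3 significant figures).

4.7 ML/d = 0.0544 m³/s.
Travel time to the compliance point: t = 3.8e+04/1.1 = 3.455e+04 s = 0.3998 d; decay factor exp(−0.29·0.3998) = 0.8905.
So the concentration just after mixing may be at most 8.5/0.8905 = 9.545 mg/L.
Mass balance: 9.545·7.654 = 0.0544·Cₑ + 7.6·2.54.
Cₑ = (73.06 − 19.3) / 0.0544 = 988.2 mg/L.
Required removal = 1 − 988.2/1320 = 25.14 %.

25.1 %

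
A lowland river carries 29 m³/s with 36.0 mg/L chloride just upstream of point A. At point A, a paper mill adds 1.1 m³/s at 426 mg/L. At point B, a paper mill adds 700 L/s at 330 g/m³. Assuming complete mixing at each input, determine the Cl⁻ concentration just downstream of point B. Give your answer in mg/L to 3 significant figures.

After input A: C = (29·36 + 1.1·426) / 30.1 = 50.25 mg/L.
700 L/s = 0.7 m³/s.
After input B: C = (30.1·50.25 + 0.7·330) / 30.8 = 56.61 mg/L.

56.6 mg/L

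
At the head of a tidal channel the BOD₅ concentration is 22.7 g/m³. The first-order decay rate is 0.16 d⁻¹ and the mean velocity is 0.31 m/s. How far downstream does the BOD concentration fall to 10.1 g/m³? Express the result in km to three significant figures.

136 km

From C = C₀·e^(−kt), t = ln(C₀/C)/k = ln(22.7/10.1)/0.16 = 0.8098/0.16 = 5.061 d.
Distance = v·t = 0.31 m/s × 4.373e+05 s = 1.356e+05 m = 135.6 km.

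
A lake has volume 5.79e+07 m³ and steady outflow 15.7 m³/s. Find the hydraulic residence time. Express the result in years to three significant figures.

0.117 yr

Q = 15.7 m³/s × 3.156e+07 s/yr = 4.955e+08 m³/yr.
Hydraulic residence time τ = V/Q = 5.79e+07/4.955e+08 = 0.1169 yr.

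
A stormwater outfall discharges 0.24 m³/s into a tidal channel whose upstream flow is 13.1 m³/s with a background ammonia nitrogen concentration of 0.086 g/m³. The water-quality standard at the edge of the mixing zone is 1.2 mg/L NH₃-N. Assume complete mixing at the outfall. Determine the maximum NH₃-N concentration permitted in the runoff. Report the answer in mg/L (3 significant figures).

62.0 mg/L

Mass balance: 1.2·13.34 = 0.24·Cₑ + 13.1·0.086.
Cₑ = (16.01 − 1.127) / 0.24 = 62.01 mg/L.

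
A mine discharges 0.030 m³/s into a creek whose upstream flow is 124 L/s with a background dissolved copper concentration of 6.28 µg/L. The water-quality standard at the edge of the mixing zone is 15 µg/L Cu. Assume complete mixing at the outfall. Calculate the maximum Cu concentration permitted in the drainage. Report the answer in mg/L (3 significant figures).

124 L/s = 0.124 m³/s.
6.28 µg/L = 0.00628 mg/L.
15 µg/L = 0.015 mg/L.
Mass balance: 0.015·0.154 = 0.03·Cₑ + 0.124·0.00628.
Cₑ = (0.00231 − 0.0007787) / 0.03 = 0.05104 mg/L.

0.0510 mg/L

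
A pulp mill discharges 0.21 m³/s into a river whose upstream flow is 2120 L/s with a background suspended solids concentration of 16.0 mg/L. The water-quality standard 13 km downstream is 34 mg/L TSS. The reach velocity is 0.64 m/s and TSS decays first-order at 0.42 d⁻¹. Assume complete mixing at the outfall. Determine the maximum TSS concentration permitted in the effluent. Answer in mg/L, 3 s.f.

2120 L/s = 2.12 m³/s.
Travel time to the compliance point: t = 1.3e+04/0.64 = 2.031e+04 s = 0.2351 d; decay factor exp(−0.42·0.2351) = 0.906.
So the concentration just after mixing may be at most 34/0.906 = 37.53 mg/L.
Mass balance: 37.53·2.33 = 0.21·Cₑ + 2.12·16.
Cₑ = (87.44 − 33.92) / 0.21 = 254.9 mg/L.

255 mg/L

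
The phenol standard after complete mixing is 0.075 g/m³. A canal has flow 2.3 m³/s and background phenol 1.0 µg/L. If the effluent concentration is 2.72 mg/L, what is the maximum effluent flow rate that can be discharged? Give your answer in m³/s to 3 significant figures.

1.0 µg/L = 0.001 mg/L.
Mass balance at complete mixing: C_std·(Q_w + Q_r) = Q_w·C_e + Q_r·C_b.
Rearranging, Q_w = Q_r·(C_std − C_b)/(C_e − C_std) = 2.3·(0.075 − 0.001) / (2.72 − 0.075) = 0.06435 m³/s.

0.0643 m³/s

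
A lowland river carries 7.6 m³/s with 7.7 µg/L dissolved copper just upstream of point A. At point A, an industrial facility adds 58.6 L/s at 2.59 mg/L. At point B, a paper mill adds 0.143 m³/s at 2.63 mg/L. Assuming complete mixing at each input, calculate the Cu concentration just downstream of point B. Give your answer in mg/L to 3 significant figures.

7.7 µg/L = 0.0077 mg/L.
58.6 L/s = 0.0586 m³/s.
After input A: C = (7.6·0.0077 + 0.0586·2.59) / 7.659 = 0.02746 mg/L.
After input B: C = (7.659·0.02746 + 0.143·2.63) / 7.802 = 0.07516 mg/L.

0.0752 mg/L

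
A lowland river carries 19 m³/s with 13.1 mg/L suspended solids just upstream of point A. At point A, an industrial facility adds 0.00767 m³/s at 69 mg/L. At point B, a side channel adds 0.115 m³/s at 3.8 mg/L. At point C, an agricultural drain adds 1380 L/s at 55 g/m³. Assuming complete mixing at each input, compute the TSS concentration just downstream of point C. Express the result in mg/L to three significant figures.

15.9 mg/L

After input A: C = (19·13.1 + 0.00767·69) / 19.01 = 13.12 mg/L.
After input B: C = (19.01·13.12 + 0.115·3.8) / 19.12 = 13.07 mg/L.
1380 L/s = 1.38 m³/s.
After input C: C = (19.12·13.07 + 1.38·55) / 20.5 = 15.89 mg/L.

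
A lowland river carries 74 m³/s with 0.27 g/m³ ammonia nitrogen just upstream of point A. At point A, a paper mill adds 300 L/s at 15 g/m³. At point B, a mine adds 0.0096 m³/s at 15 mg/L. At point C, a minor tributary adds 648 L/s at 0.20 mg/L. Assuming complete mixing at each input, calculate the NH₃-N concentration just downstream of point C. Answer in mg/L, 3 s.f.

300 L/s = 0.3 m³/s.
After input A: C = (74·0.27 + 0.3·15) / 74.3 = 0.3295 mg/L.
After input B: C = (74.3·0.3295 + 0.0096·15) / 74.31 = 0.3314 mg/L.
648 L/s = 0.648 m³/s.
After input C: C = (74.31·0.3314 + 0.648·0.2) / 74.96 = 0.3302 mg/L.

0.330 mg/L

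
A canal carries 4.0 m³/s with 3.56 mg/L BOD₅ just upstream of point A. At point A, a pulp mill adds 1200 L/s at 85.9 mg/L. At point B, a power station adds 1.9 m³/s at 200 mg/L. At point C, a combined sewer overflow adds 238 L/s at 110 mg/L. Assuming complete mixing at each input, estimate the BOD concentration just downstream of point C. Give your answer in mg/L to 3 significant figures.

1200 L/s = 1.2 m³/s.
After input A: C = (4·3.56 + 1.2·85.9) / 5.2 = 22.56 mg/L.
After input B: C = (5.2·22.56 + 1.9·200) / 7.1 = 70.05 mg/L.
238 L/s = 0.238 m³/s.
After input C: C = (7.1·70.05 + 0.238·110) / 7.338 = 71.34 mg/L.

71.3 mg/L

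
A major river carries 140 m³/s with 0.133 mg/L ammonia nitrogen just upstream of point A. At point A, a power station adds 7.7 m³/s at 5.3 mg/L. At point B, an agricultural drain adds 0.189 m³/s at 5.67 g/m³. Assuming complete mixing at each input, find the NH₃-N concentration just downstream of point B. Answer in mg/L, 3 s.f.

After input A: C = (140·0.133 + 7.7·5.3) / 147.7 = 0.4024 mg/L.
After input B: C = (147.7·0.4024 + 0.189·5.67) / 147.9 = 0.4091 mg/L.

0.409 mg/L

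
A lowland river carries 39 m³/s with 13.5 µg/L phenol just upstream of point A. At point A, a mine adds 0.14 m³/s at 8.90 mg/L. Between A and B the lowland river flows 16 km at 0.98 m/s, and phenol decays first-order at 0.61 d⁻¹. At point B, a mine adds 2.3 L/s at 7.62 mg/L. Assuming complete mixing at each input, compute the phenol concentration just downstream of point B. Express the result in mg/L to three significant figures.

13.5 µg/L = 0.0135 mg/L.
After input A: C = (39·0.0135 + 0.14·8.9) / 39.14 = 0.04529 mg/L.
Over the 16 km reach to input B (t = 1.633e+04 s = 0.189 d), decay gives C = 0.04529·exp(−0.61·0.189) = 0.04036 mg/L.
2.3 L/s = 0.0023 m³/s.
After input B: C = (39.14·0.04036 + 0.0023·7.62) / 39.14 = 0.0408 mg/L.

0.0408 mg/L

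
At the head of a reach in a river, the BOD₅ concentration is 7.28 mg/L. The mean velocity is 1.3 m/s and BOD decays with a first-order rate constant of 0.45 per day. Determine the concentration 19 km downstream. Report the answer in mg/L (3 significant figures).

6.75 mg/L

Travel time t = 19 km / 1.3 m/s = 1.9e+04/1.3 = 1.462e+04 s = 0.1692 d.
First-order decay: C = 7.28·exp(−0.45·0.1692) = 7.28·0.9267 = 6.746 mg/L.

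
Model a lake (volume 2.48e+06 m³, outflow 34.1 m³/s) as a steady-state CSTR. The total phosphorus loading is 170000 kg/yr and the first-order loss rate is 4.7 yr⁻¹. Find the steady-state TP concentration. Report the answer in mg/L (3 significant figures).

0.156 mg/L

Outflow Q = 34.1 m³/s × 3.156e+07 s/yr = 1.076e+09 m³/yr.
Steady-state CSTR mass balance: W = Q·C + k·V·C, so C = W/(Q + kV).
Q + kV = 1.076e+09 + 4.7·2.48e+06 = 1.088e+09 m³/yr.
C = 170000/1.088e+09 = 0.0001563 kg/m³ = 0.1563 mg/L.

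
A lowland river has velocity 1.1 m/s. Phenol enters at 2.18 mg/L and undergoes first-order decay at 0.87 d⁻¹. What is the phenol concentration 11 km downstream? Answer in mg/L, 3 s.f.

1.97 mg/L

Travel time t = 11 km / 1.1 m/s = 1.1e+04/1.1 = 1e+04 s = 0.1157 d.
First-order decay: C = 2.18·exp(−0.87·0.1157) = 2.18·0.9042 = 1.971 mg/L.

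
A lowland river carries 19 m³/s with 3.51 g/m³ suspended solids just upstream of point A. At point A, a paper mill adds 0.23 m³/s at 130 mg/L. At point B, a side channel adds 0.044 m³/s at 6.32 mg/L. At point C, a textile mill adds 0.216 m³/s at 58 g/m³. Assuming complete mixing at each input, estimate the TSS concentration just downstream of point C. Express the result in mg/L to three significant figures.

5.61 mg/L

After input A: C = (19·3.51 + 0.23·130) / 19.23 = 5.023 mg/L.
After input B: C = (19.23·5.023 + 0.044·6.32) / 19.27 = 5.026 mg/L.
After input C: C = (19.27·5.026 + 0.216·58) / 19.49 = 5.613 mg/L.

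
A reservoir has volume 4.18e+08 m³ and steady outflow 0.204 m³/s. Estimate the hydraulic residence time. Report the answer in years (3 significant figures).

Q = 0.204 m³/s × 3.156e+07 s/yr = 6.438e+06 m³/yr.
Hydraulic residence time τ = V/Q = 4.18e+08/6.438e+06 = 64.93 yr.

64.9 yr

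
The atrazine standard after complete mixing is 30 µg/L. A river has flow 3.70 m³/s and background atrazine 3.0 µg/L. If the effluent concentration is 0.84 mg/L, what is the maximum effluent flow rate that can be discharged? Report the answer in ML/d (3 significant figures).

3.0 µg/L = 0.003 mg/L.
30 µg/L = 0.03 mg/L.
Mass balance at complete mixing: C_std·(Q_w + Q_r) = Q_w·C_e + Q_r·C_b.
Rearranging, Q_w = Q_r·(C_std − C_b)/(C_e − C_std) = 3.70·(0.03 − 0.003) / (0.84 − 0.03) = 0.1233 m³/s.
= 10.66 ML/d.

10.7 ML/d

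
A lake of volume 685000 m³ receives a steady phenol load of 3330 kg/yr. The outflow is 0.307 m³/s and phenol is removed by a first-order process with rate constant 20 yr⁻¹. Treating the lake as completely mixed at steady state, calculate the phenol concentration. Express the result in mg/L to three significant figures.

0.142 mg/L

Outflow Q = 0.307 m³/s × 3.156e+07 s/yr = 9.688e+06 m³/yr.
Steady-state CSTR mass balance: W = Q·C + k·V·C, so C = W/(Q + kV).
Q + kV = 9.688e+06 + 20·685000 = 2.339e+07 m³/yr.
C = 3330/2.339e+07 = 0.0001424 kg/m³ = 0.1424 mg/L.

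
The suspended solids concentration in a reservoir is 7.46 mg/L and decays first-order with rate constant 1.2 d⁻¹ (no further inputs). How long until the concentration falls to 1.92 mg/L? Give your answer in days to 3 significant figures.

1.13 d

t = ln(C₀/C)/k = ln(7.46/1.92)/1.2 = 1.357/1.2 = 1.131 d.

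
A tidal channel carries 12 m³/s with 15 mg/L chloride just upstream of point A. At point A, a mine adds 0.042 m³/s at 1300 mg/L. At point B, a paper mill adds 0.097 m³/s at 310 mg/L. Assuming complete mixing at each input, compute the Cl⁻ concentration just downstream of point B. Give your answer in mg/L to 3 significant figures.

After input A: C = (12·15 + 0.042·1300) / 12.04 = 19.48 mg/L.
After input B: C = (12.04·19.48 + 0.097·310) / 12.14 = 21.8 mg/L.

21.8 mg/L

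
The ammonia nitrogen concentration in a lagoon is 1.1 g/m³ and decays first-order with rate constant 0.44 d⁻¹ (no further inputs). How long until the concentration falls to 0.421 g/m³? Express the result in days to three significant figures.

t = ln(C₀/C)/k = ln(1.1/0.421)/0.44 = 0.9604/0.44 = 2.183 d.

2.18 d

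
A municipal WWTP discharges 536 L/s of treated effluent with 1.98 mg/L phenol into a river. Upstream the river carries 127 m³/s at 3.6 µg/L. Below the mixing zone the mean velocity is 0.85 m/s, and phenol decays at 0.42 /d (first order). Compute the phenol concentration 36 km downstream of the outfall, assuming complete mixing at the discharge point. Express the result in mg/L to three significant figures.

536 L/s = 0.536 m³/s.
3.6 µg/L = 0.0036 mg/L.
After complete mixing, C₀ = (0.536·1.98 + 127·0.0036) / 127.5 = 0.01191 mg/L.
Travel time t = 3.6e+04 m / 0.85 m/s = 4.235e+04 s = 0.4902 d.
C = 0.01191·exp(−0.42·0.4902) = 0.01191·0.8139 = 0.009691 mg/L.

0.00969 mg/L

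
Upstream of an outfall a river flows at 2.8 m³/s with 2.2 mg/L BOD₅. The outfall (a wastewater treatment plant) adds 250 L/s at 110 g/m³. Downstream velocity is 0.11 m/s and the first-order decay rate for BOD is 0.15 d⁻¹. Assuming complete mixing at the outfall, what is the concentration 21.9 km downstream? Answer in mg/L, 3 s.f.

250 L/s = 0.25 m³/s.
After complete mixing, C₀ = (0.25·110 + 2.8·2.2) / 3.05 = 11.04 mg/L.
Travel time t = 2.19e+04 m / 0.11 m/s = 1.991e+05 s = 2.304 d.
C = 11.04·exp(−0.15·2.304) = 11.04·0.7078 = 7.811 mg/L.

7.81 mg/L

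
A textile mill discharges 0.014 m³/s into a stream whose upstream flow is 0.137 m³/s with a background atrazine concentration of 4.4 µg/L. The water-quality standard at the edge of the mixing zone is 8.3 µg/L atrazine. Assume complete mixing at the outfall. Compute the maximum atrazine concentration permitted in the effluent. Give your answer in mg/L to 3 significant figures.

4.4 µg/L = 0.0044 mg/L.
8.3 µg/L = 0.0083 mg/L.
Mass balance: 0.0083·0.151 = 0.014·Cₑ + 0.137·0.0044.
Cₑ = (0.001253 − 0.0006028) / 0.014 = 0.04646 mg/L.

0.0465 mg/L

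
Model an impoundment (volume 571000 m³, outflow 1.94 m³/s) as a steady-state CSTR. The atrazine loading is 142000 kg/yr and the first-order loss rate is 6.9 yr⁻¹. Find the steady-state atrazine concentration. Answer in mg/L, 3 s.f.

2.18 mg/L

Outflow Q = 1.94 m³/s × 3.156e+07 s/yr = 6.122e+07 m³/yr.
Steady-state CSTR mass balance: W = Q·C + k·V·C, so C = W/(Q + kV).
Q + kV = 6.122e+07 + 6.9·571000 = 6.516e+07 m³/yr.
C = 142000/6.516e+07 = 0.002179 kg/m³ = 2.179 mg/L.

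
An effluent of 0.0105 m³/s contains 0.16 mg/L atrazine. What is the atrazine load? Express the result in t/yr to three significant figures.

0.0530 t/yr

Mass flux = Q·C = 0.0105 m³/s × 0.16 g/m³ = 0.00168 g/s.
= 0.00168 g/s × 31.56 = 0.05302 t/yr.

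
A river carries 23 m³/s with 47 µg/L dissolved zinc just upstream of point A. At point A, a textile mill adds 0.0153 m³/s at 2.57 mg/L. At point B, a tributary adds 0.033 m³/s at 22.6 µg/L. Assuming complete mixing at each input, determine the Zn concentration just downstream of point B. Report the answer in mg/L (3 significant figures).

0.0486 mg/L

47 µg/L = 0.047 mg/L.
After input A: C = (23·0.047 + 0.0153·2.57) / 23.02 = 0.04868 mg/L.
22.6 µg/L = 0.0226 mg/L.
After input B: C = (23.02·0.04868 + 0.033·0.0226) / 23.05 = 0.04864 mg/L.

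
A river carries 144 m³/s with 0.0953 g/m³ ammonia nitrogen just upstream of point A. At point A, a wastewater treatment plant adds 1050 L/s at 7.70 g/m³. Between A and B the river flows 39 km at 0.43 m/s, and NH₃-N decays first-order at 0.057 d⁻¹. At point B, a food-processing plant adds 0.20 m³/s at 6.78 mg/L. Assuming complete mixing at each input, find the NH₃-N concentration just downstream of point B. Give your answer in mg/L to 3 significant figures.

1050 L/s = 1.05 m³/s.
After input A: C = (144·0.0953 + 1.05·7.7) / 145.1 = 0.1503 mg/L.
Over the 39 km reach to input B (t = 9.07e+04 s = 1.05 d), decay gives C = 0.1503·exp(−0.057·1.05) = 0.1416 mg/L.
After input B: C = (145.1·0.1416 + 0.2·6.78) / 145.2 = 0.1508 mg/L.

0.151 mg/L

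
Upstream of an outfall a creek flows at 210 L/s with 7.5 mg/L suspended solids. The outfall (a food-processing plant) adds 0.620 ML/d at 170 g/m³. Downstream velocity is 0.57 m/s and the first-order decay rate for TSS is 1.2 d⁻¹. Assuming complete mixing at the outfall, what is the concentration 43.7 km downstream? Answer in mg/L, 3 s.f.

4.44 mg/L

0.620 ML/d = 0.007176 m³/s.
210 L/s = 0.21 m³/s.
After complete mixing, C₀ = (0.007176·170 + 0.21·7.5) / 0.2172 = 12.87 mg/L.
Travel time t = 4.37e+04 m / 0.57 m/s = 7.667e+04 s = 0.8873 d.
C = 12.87·exp(−1.2·0.8873) = 12.87·0.3448 = 4.437 mg/L.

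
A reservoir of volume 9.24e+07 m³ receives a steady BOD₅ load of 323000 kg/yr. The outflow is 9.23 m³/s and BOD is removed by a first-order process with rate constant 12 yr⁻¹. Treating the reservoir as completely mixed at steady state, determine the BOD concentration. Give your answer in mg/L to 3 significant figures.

Outflow Q = 9.23 m³/s × 3.156e+07 s/yr = 2.913e+08 m³/yr.
Steady-state CSTR mass balance: W = Q·C + k·V·C, so C = W/(Q + kV).
Q + kV = 2.913e+08 + 12·9.24e+07 = 1.4e+09 m³/yr.
C = 323000/1.4e+09 = 0.0002307 kg/m³ = 0.2307 mg/L.

0.231 mg/L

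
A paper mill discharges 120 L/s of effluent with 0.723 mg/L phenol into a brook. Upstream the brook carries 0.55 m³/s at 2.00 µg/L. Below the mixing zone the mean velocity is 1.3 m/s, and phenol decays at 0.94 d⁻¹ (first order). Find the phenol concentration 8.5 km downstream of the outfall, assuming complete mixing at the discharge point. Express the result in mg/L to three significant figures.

0.122 mg/L

120 L/s = 0.12 m³/s.
2.00 µg/L = 0.002 mg/L.
After complete mixing, C₀ = (0.12·0.723 + 0.55·0.002) / 0.67 = 0.1311 mg/L.
Travel time t = 8500 m / 1.3 m/s = 6538 s = 0.07568 d.
C = 0.1311·exp(−0.94·0.07568) = 0.1311·0.9313 = 0.1221 mg/L.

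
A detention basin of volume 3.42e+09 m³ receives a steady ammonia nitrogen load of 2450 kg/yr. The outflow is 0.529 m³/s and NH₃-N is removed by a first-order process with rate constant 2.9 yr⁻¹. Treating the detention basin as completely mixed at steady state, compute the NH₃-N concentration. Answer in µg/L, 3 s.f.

Outflow Q = 0.529 m³/s × 3.156e+07 s/yr = 1.669e+07 m³/yr.
Steady-state CSTR mass balance: W = Q·C + k·V·C, so C = W/(Q + kV).
Q + kV = 1.669e+07 + 2.9·3.42e+09 = 9.935e+09 m³/yr.
C = 2450/9.935e+09 = 2.466e-07 kg/m³ = 0.0002466 mg/L = 0.2466 µg/L.

0.247 µg/L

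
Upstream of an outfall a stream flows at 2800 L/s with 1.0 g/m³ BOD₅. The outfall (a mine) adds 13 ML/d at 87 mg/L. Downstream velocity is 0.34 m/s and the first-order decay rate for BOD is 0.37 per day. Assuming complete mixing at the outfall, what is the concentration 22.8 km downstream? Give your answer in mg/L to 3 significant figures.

4.04 mg/L

13 ML/d = 0.1505 m³/s.
2800 L/s = 2.8 m³/s.
After complete mixing, C₀ = (0.1505·87 + 2.8·1) / 2.95 = 5.386 mg/L.
Travel time t = 2.28e+04 m / 0.34 m/s = 6.706e+04 s = 0.7761 d.
C = 5.386·exp(−0.37·0.7761) = 5.386·0.7504 = 4.041 mg/L.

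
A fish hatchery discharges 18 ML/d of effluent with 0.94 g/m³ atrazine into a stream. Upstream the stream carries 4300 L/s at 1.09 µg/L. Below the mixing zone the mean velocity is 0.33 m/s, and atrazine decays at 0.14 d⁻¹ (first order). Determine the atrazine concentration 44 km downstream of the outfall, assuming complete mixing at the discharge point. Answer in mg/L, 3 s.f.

18 ML/d = 0.2083 m³/s.
4300 L/s = 4.3 m³/s.
1.09 µg/L = 0.00109 mg/L.
After complete mixing, C₀ = (0.2083·0.94 + 4.3·0.00109) / 4.508 = 0.04448 mg/L.
Travel time t = 4.4e+04 m / 0.33 m/s = 1.333e+05 s = 1.543 d.
C = 0.04448·exp(−0.14·1.543) = 0.04448·0.8057 = 0.03584 mg/L.

0.0358 mg/L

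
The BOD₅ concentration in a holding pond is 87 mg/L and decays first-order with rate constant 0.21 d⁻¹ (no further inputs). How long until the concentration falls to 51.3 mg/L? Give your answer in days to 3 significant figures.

t = ln(C₀/C)/k = ln(87/51.3)/0.21 = 0.5282/0.21 = 2.515 d.

2.52 d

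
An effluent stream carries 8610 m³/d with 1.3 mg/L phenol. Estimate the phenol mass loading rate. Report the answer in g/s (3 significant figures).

0.130 g/s

8610 m³/d = 0.09965 m³/s.
Mass flux = Q·C = 0.09965 m³/s × 1.3 g/m³ = 0.1295 g/s.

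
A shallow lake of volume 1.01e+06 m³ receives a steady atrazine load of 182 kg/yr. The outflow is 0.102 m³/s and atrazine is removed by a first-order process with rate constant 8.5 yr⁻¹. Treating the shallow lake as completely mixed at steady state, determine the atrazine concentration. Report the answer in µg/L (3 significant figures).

15.4 µg/L

Outflow Q = 0.102 m³/s × 3.156e+07 s/yr = 3.219e+06 m³/yr.
Steady-state CSTR mass balance: W = Q·C + k·V·C, so C = W/(Q + kV).
Q + kV = 3.219e+06 + 8.5·1.01e+06 = 1.18e+07 m³/yr.
C = 182/1.18e+07 = 1.542e-05 kg/m³ = 0.01542 mg/L = 15.42 µg/L.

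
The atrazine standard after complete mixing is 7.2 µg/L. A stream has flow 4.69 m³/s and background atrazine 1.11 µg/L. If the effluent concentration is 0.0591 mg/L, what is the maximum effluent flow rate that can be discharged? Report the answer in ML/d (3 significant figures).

1.11 µg/L = 0.00111 mg/L.
7.2 µg/L = 0.0072 mg/L.
Mass balance at complete mixing: C_std·(Q_w + Q_r) = Q_w·C_e + Q_r·C_b.
Rearranging, Q_w = Q_r·(C_std − C_b)/(C_e − C_std) = 4.69·(0.0072 − 0.00111) / (0.0591 − 0.0072) = 0.5503 m³/s.
= 47.55 ML/d.

47.5 ML/d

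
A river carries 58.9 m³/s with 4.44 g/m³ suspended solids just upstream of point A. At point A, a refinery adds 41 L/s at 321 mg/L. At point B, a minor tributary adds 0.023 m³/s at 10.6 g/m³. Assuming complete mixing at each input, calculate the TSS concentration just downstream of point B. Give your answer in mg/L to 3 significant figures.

4.66 mg/L

41 L/s = 0.041 m³/s.
After input A: C = (58.9·4.44 + 0.041·321) / 58.94 = 4.66 mg/L.
After input B: C = (58.94·4.66 + 0.023·10.6) / 58.96 = 4.663 mg/L.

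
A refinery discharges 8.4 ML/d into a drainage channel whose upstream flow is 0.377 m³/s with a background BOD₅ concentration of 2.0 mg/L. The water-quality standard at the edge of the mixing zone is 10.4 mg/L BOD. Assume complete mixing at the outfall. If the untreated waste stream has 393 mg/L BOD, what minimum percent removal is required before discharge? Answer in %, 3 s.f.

89.1 %

8.4 ML/d = 0.09722 m³/s.
Mass balance: 10.4·0.4742 = 0.09722·Cₑ + 0.377·2.
Cₑ = (4.932 − 0.754) / 0.09722 = 42.97 mg/L.
Required removal = 1 − 42.97/393 = 89.07 %.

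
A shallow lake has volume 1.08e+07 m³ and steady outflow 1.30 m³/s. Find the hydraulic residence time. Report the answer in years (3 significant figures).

Q = 1.30 m³/s × 3.156e+07 s/yr = 4.102e+07 m³/yr.
Hydraulic residence time τ = V/Q = 1.08e+07/4.102e+07 = 0.2633 yr.

0.263 yr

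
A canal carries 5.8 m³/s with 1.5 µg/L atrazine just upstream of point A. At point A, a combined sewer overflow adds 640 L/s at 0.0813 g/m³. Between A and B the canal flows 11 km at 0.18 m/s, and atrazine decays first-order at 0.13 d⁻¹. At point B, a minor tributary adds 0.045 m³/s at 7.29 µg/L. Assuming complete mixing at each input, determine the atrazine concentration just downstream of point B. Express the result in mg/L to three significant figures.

1.5 µg/L = 0.0015 mg/L.
640 L/s = 0.64 m³/s.
After input A: C = (5.8·0.0015 + 0.64·0.0813) / 6.44 = 0.00943 mg/L.
Over the 11 km reach to input B (t = 6.111e+04 s = 0.7073 d), decay gives C = 0.00943·exp(−0.13·0.7073) = 0.008602 mg/L.
7.29 µg/L = 0.00729 mg/L.
After input B: C = (6.44·0.008602 + 0.045·0.00729) / 6.485 = 0.008593 mg/L.

0.00859 mg/L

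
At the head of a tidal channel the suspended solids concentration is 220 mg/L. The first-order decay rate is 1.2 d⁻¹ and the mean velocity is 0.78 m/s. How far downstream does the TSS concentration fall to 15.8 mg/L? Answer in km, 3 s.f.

148 km

From C = C₀·e^(−kt), t = ln(C₀/C)/k = ln(220/15.8)/1.2 = 2.634/1.2 = 2.195 d.
Distance = v·t = 0.78 m/s × 1.896e+05 s = 1.479e+05 m = 147.9 km.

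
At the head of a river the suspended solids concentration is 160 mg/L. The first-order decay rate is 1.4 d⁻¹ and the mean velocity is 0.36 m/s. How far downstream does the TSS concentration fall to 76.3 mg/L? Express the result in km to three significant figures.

16.5 km

From C = C₀·e^(−kt), t = ln(C₀/C)/k = ln(160/76.3)/1.4 = 0.7405/1.4 = 0.5289 d.
Distance = v·t = 0.36 m/s × 4.57e+04 s = 1.645e+04 m = 16.45 km.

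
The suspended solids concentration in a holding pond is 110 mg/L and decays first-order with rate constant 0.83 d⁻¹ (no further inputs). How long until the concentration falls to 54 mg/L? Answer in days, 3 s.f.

t = ln(C₀/C)/k = ln(110/54)/0.83 = 0.7115/0.83 = 0.8572 d.

0.857 d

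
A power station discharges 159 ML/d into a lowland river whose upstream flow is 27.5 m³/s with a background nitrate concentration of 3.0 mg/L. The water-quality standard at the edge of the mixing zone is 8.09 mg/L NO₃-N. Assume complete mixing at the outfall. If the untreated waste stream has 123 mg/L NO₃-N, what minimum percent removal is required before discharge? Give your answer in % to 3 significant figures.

159 ML/d = 1.84 m³/s.
Mass balance: 8.09·29.34 = 1.84·Cₑ + 27.5·3.
Cₑ = (237.4 − 82.5) / 1.84 = 84.15 mg/L.
Required removal = 1 − 84.15/123 = 31.58 %.

31.6 %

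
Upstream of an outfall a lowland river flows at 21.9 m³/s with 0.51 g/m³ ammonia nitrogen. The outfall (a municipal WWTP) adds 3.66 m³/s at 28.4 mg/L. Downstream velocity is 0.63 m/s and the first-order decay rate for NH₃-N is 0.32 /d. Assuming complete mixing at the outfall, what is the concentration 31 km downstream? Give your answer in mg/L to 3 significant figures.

After complete mixing, C₀ = (3.66·28.4 + 21.9·0.51) / 25.56 = 4.504 mg/L.
Travel time t = 3.1e+04 m / 0.63 m/s = 4.921e+04 s = 0.5695 d.
C = 4.504·exp(−0.32·0.5695) = 4.504·0.8334 = 3.753 mg/L.

3.75 mg/L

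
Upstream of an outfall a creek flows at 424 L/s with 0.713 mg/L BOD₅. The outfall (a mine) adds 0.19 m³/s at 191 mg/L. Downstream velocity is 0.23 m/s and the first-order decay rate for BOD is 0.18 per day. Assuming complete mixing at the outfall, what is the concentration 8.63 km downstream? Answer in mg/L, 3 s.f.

55.1 mg/L

424 L/s = 0.424 m³/s.
After complete mixing, C₀ = (0.19·191 + 0.424·0.713) / 0.614 = 59.6 mg/L.
Travel time t = 8630 m / 0.23 m/s = 3.752e+04 s = 0.4343 d.
C = 59.6·exp(−0.18·0.4343) = 59.6·0.9248 = 55.12 mg/L.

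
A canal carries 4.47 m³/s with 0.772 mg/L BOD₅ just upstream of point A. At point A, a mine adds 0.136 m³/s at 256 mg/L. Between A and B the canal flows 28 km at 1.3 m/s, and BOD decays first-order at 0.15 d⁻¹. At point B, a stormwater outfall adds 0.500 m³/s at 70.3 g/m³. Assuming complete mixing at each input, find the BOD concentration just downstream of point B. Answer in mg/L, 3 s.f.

After input A: C = (4.47·0.772 + 0.136·256) / 4.606 = 8.308 mg/L.
Over the 28 km reach to input B (t = 2.154e+04 s = 0.2493 d), decay gives C = 8.308·exp(−0.15·0.2493) = 8.003 mg/L.
After input B: C = (4.606·8.003 + 0.5·70.3) / 5.106 = 14.1 mg/L.

14.1 mg/L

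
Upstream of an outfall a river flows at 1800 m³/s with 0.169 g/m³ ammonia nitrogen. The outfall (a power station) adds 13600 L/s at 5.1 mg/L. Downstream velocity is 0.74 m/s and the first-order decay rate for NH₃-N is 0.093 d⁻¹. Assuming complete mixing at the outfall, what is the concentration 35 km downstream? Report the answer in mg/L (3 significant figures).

0.196 mg/L

13600 L/s = 13.6 m³/s.
After complete mixing, C₀ = (13.6·5.1 + 1800·0.169) / 1814 = 0.206 mg/L.
Travel time t = 3.5e+04 m / 0.74 m/s = 4.73e+04 s = 0.5474 d.
C = 0.206·exp(−0.093·0.5474) = 0.206·0.9504 = 0.1958 mg/L.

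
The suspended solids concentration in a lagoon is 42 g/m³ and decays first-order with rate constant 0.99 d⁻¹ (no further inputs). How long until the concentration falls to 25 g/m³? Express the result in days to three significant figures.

0.524 d

t = ln(C₀/C)/k = ln(42/25)/0.99 = 0.5188/0.99 = 0.524 d.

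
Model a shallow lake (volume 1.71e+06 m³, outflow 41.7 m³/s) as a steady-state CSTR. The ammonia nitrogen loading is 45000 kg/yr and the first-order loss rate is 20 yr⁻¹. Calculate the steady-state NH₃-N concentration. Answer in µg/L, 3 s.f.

33.3 µg/L

Outflow Q = 41.7 m³/s × 3.156e+07 s/yr = 1.316e+09 m³/yr.
Steady-state CSTR mass balance: W = Q·C + k·V·C, so C = W/(Q + kV).
Q + kV = 1.316e+09 + 20·1.71e+06 = 1.35e+09 m³/yr.
C = 45000/1.35e+09 = 3.333e-05 kg/m³ = 0.03333 mg/L = 33.33 µg/L.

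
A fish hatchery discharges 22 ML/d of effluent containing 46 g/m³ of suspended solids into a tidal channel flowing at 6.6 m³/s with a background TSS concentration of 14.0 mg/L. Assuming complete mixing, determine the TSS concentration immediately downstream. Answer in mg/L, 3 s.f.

15.2 mg/L

22 ML/d = 0.2546 m³/s.
By mass balance at complete mixing, C = (0.2546·46 + 6.6·14) / (0.2546 + 6.6) = 104.1/6.855 = 15.19 mg/L.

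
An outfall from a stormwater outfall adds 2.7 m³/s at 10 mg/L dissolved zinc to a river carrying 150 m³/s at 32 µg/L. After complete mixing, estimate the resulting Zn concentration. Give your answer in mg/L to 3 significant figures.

0.208 mg/L

32 µg/L = 0.032 mg/L.
Conservation of mass across the mixing zone: C = (2.7·10 + 150·0.032) / (2.7 + 150) = 31.8/152.7 = 0.2083 mg/L.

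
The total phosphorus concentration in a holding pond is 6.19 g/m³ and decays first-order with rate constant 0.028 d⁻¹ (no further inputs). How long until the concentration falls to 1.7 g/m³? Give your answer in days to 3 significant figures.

t = ln(C₀/C)/k = ln(6.19/1.7)/0.028 = 1.292/0.028 = 46.15 d.

46.2 d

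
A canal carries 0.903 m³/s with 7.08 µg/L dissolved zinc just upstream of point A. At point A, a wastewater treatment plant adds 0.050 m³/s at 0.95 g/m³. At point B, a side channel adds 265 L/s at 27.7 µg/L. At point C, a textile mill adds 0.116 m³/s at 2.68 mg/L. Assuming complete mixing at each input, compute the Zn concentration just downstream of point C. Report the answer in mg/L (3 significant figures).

7.08 µg/L = 0.00708 mg/L.
After input A: C = (0.903·0.00708 + 0.05·0.95) / 0.953 = 0.05655 mg/L.
265 L/s = 0.265 m³/s.
27.7 µg/L = 0.0277 mg/L.
After input B: C = (0.953·0.05655 + 0.265·0.0277) / 1.218 = 0.05027 mg/L.
After input C: C = (1.218·0.05027 + 0.116·2.68) / 1.334 = 0.2789 mg/L.

0.279 mg/L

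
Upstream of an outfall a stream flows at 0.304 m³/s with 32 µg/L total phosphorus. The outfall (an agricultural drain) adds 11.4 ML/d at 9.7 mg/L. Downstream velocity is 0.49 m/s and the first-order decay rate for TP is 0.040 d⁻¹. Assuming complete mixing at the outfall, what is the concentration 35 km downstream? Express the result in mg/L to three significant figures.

11.4 ML/d = 0.1319 m³/s.
32 µg/L = 0.032 mg/L.
After complete mixing, C₀ = (0.1319·9.7 + 0.304·0.032) / 0.4359 = 2.958 mg/L.
Travel time t = 3.5e+04 m / 0.49 m/s = 7.143e+04 s = 0.8267 d.
C = 2.958·exp(−0.040·0.8267) = 2.958·0.9675 = 2.862 mg/L.

2.86 mg/L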